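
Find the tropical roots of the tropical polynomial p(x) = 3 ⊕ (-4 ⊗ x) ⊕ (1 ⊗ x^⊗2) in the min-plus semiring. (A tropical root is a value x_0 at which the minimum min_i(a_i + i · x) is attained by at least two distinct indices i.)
Roots: {-5, 7}

Each tropical root is a break point of the lower envelope of the lines y = a_i + i · x (there are 3 lines, with slopes 0, 1, ..., 2). Only the lines that attain the minimum somewhere contribute to roots; other lines are dominated. Here the surviving (envelope) indices are i = 2, i = 1, i = 0.
Intersections between consecutive envelope lines give the roots: for adjacent envelope indices i < j the intersection is x = (a_i − a_j) / (j − i). Reading off the sorted break points: {-5, 7}.
Verification: at each break x_0, at least two indices attain the minimum of min_i(a_i + i · x_0).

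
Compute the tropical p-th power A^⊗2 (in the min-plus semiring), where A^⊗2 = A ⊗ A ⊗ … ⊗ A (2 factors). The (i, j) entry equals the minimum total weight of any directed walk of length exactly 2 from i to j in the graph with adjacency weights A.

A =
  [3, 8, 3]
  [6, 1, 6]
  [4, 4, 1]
A^⊗2 =
  [6, 7, 4]
  [7, 2, 7]
  [5, 5, 2]

Each entry (A^⊗2)_ij equals the minimum over all length-2 walks i = v_0 → v_1 → … → v_2 = j of Σ_t A[v_t][v_{t+1}]. For example, for (i, j) = (0, 2) we minimise over 3 possible intermediate vertex sequences; the minimum is 4, attained along the walk 0 → 2 → 2.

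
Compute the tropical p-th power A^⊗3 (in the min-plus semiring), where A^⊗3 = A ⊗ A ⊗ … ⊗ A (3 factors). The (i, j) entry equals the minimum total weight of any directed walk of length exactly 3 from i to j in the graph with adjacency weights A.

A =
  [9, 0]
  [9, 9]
A^⊗3 =
  [18, 9]
  [18, 18]

Each entry (A^⊗3)_ij equals the minimum over all length-3 walks i = v_0 → v_1 → … → v_3 = j of Σ_t A[v_t][v_{t+1}]. For example, for (i, j) = (0, 1) we minimise over 4 possible intermediate vertex sequences; the minimum is 9, attained along the walk 0 → 1 → 0 → 1.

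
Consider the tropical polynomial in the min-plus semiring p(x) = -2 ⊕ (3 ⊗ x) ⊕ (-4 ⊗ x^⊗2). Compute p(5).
p(5) = -2

A tropical monomial a ⊗ x^⊗i evaluates to a + i · x. Evaluating each term at x = 5:
  Term 0 contributes -2 + 0 · 5 = -2
  Term 1 contributes 3 + 1 · 5 = 8
  Term 2 contributes -4 + 2 · 5 = 6
p(5) = ⊕ of these = min[-2, 8, 6] = -2.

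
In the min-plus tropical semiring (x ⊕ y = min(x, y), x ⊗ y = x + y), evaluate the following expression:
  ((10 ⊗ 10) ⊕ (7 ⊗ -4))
((10 ⊗ 10) ⊕ (7 ⊗ -4)) = 3

Expand innermost to outermost. Recall ⊕ takes the minimum of its arguments and ⊗ takes their sum. Working out the expression ((10 ⊗ 10) ⊕ (7 ⊗ -4)) gives 3.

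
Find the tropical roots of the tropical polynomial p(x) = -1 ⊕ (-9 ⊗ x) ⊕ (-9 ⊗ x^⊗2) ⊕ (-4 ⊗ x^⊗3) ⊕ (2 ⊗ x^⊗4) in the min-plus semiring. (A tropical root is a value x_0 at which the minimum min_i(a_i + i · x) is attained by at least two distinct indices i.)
Roots: {-6, -5, 0, 8}

Each tropical root is a break point of the lower envelope of the lines y = a_i + i · x (there are 5 lines, with slopes 0, 1, ..., 4). Only the lines that attain the minimum somewhere contribute to roots; other lines are dominated. Here the surviving (envelope) indices are i = 4, i = 3, i = 2, i = 1, i = 0.
Intersections between consecutive envelope lines give the roots: for adjacent envelope indices i < j the intersection is x = (a_i − a_j) / (j − i). Reading off the sorted break points: {-6, -5, 0, 8}.
Verification: at each break x_0, at least two indices attain the minimum of min_i(a_i + i · x_0).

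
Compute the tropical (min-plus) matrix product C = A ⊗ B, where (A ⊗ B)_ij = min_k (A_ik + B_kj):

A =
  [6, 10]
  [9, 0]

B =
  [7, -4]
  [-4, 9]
A ⊗ B =
  [6, 2]
  [-4, 5]

Apply the min-plus product entry-by-entry:
  C[0][0] = min over k of (A[0][0] + B[0][0] = 6 + 7 = 13, A[0][1] + B[1][0] = 10 + -4 = 6) = 6 (attained at k = 1)
  C[0][1] = min over k of (A[0][0] + B[0][1] = 6 + -4 = 2, A[0][1] + B[1][1] = 10 + 9 = 19) = 2 (attained at k = 0)
  C[1][0] = min over k of (A[1][0] + B[0][0] = 9 + 7 = 16, A[1][1] + B[1][0] = 0 + -4 = -4) = -4 (attained at k = 1)
  C[1][1] = min over k of (A[1][0] + B[0][1] = 9 + -4 = 5, A[1][1] + B[1][1] = 0 + 9 = 9) = 5 (attained at k = 0)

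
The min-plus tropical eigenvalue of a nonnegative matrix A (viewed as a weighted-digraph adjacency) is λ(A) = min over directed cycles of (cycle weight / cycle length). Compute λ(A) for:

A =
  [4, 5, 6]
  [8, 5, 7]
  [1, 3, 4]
λ(A) = 7/2

Enumerate directed cycles and compute their means (weight / length). Sample:
  cycle 0 → 0: weight = 4, length = 1, mean = 4/1 ≈ 4.000
  cycle 1 → 1: weight = 5, length = 1, mean = 5/1 ≈ 5.000
  cycle 2 → 2: weight = 4, length = 1, mean = 4/1 ≈ 4.000
  cycle 0 → 1 → 0: weight = 13, length = 2, mean = 13/2 ≈ 6.500
  cycle 0 → 2 → 0: weight = 7, length = 2, mean = 7/2 ≈ 3.500
  cycle 1 → 0 → 1: weight = 13, length = 2, mean = 13/2 ≈ 6.500
Minimum mean = 3.500, attained e.g. along the cycle 0 → 2 → 0 with weight 7 and length 2. So λ(A) = 7/2 = 7/2.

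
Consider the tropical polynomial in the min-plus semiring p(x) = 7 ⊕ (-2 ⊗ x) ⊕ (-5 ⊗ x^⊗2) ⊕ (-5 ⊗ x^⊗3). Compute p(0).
p(0) = -5

A tropical monomial a ⊗ x^⊗i evaluates to a + i · x. Evaluating each term at x = 0:
  Term 0 contributes 7 + 0 · 0 = 7
  Term 1 contributes -2 + 1 · 0 = -2
  Term 2 contributes -5 + 2 · 0 = -5
  Term 3 contributes -5 + 3 · 0 = -5
p(0) = ⊕ of these = min[7, -2, -5, -5] = -5.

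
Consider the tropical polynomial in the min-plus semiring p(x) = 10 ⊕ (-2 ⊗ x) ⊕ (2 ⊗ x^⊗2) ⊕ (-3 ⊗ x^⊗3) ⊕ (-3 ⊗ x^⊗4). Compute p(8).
p(8) = 6

A tropical monomial a ⊗ x^⊗i evaluates to a + i · x. Evaluating each term at x = 8:
  Term 0 contributes 10 + 0 · 8 = 10
  Term 1 contributes -2 + 1 · 8 = 6
  Term 2 contributes 2 + 2 · 8 = 18
  Term 3 contributes -3 + 3 · 8 = 21
  Term 4 contributes -3 + 4 · 8 = 29
p(8) = ⊕ of these = min[10, 6, 18, 21, 29] = 6.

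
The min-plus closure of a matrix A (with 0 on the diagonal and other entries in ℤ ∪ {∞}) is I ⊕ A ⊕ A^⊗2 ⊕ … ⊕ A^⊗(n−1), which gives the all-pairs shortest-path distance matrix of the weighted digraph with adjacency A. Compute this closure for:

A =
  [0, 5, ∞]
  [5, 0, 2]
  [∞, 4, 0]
Closure =
  [0, 5, 7]
  [5, 0, 2]
  [9, 4, 0]

This is the Floyd-Warshall all-pairs shortest-path computation. For each intermediate vertex k = 0, 1, …, 2, update dist[i][j] ← min(dist[i][j], dist[i][k] + dist[k][j]). The final matrix gives, for each (i, j), the minimum total weight of any directed path from i to j (possibly empty when i = j).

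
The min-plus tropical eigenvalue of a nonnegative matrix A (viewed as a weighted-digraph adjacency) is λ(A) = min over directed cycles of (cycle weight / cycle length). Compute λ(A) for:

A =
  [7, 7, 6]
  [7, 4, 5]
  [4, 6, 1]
λ(A) = 1

Enumerate directed cycles and compute their means (weight / length). Sample:
  cycle 0 → 0: weight = 7, length = 1, mean = 7/1 ≈ 7.000
  cycle 1 → 1: weight = 4, length = 1, mean = 4/1 ≈ 4.000
  cycle 2 → 2: weight = 1, length = 1, mean = 1/1 ≈ 1.000
  cycle 0 → 1 → 0: weight = 14, length = 2, mean = 14/2 ≈ 7.000
  cycle 0 → 2 → 0: weight = 10, length = 2, mean = 10/2 ≈ 5.000
  cycle 1 → 0 → 1: weight = 14, length = 2, mean = 14/2 ≈ 7.000
Minimum mean = 1.000, attained e.g. along the cycle 2 → 2 with weight 1 and length 1. So λ(A) = 1/1 = 1.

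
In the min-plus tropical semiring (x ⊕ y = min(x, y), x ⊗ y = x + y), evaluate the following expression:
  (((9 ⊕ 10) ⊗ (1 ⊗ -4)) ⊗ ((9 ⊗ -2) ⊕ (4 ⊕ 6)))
(((9 ⊕ 10) ⊗ (1 ⊗ -4)) ⊗ ((9 ⊗ -2) ⊕ (4 ⊕ 6))) = 10

Expand innermost to outermost. Recall ⊕ takes the minimum of its arguments and ⊗ takes their sum. Working out the expression (((9 ⊕ 10) ⊗ (1 ⊗ -4)) ⊗ ((9 ⊗ -2) ⊕ (4 ⊕ 6))) gives 10.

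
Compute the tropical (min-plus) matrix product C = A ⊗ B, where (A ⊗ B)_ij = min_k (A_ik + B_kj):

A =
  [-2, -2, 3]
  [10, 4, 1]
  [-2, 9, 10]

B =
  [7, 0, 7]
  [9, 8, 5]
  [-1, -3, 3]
A ⊗ B =
  [2, -2, 3]
  [0, -2, 4]
  [5, -2, 5]

Apply the min-plus product entry-by-entry:
  C[0][0] = min over k of (A[0][0] + B[0][0] = -2 + 7 = 5, A[0][1] + B[1][0] = -2 + 9 = 7, A[0][2] + B[2][0] = 3 + -1 = 2) = 2 (attained at k = 2)
  C[0][1] = min over k of (A[0][0] + B[0][1] = -2 + 0 = -2, A[0][1] + B[1][1] = -2 + 8 = 6, A[0][2] + B[2][1] = 3 + -3 = 0) = -2 (attained at k = 0)
  C[0][2] = min over k of (A[0][0] + B[0][2] = -2 + 7 = 5, A[0][1] + B[1][2] = -2 + 5 = 3, A[0][2] + B[2][2] = 3 + 3 = 6) = 3 (attained at k = 1)
  C[1][0] = min over k of (A[1][0] + B[0][0] = 10 + 7 = 17, A[1][1] + B[1][0] = 4 + 9 = 13, A[1][2] + B[2][0] = 1 + -1 = 0) = 0 (attained at k = 2)
  C[1][1] = min over k of (A[1][0] + B[0][1] = 10 + 0 = 10, A[1][1] + B[1][1] = 4 + 8 = 12, A[1][2] + B[2][1] = 1 + -3 = -2) = -2 (attained at k = 2)
  C[1][2] = min over k of (A[1][0] + B[0][2] = 10 + 7 = 17, A[1][1] + B[1][2] = 4 + 5 = 9, A[1][2] + B[2][2] = 1 + 3 = 4) = 4 (attained at k = 2)
  C[2][0] = min over k of (A[2][0] + B[0][0] = -2 + 7 = 5, A[2][1] + B[1][0] = 9 + 9 = 18, A[2][2] + B[2][0] = 10 + -1 = 9) = 5 (attained at k = 0)
  C[2][1] = min over k of (A[2][0] + B[0][1] = -2 + 0 = -2, A[2][1] + B[1][1] = 9 + 8 = 17, A[2][2] + B[2][1] = 10 + -3 = 7) = -2 (attained at k = 0)
  C[2][2] = min over k of (A[2][0] + B[0][2] = -2 + 7 = 5, A[2][1] + B[1][2] = 9 + 5 = 14, A[2][2] + B[2][2] = 10 + 3 = 13) = 5 (attained at k = 0)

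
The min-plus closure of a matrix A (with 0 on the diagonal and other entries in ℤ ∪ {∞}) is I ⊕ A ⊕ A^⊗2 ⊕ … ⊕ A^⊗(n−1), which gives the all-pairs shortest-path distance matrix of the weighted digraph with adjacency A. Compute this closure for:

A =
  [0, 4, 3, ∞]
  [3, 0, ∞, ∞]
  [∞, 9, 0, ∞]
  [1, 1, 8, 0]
Closure =
  [0, 4, 3, ∞]
  [3, 0, 6, ∞]
  [12, 9, 0, ∞]
  [1, 1, 4, 0]

This is the Floyd-Warshall all-pairs shortest-path computation. For each intermediate vertex k = 0, 1, …, 3, update dist[i][j] ← min(dist[i][j], dist[i][k] + dist[k][j]). The final matrix gives, for each (i, j), the minimum total weight of any directed path from i to j (possibly empty when i = j).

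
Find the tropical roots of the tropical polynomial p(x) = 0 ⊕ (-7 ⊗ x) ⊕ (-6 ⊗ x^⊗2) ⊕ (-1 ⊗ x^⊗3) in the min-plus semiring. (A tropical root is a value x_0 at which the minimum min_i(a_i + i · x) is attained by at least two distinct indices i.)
Roots: {-5, -1, 7}

Each tropical root is a break point of the lower envelope of the lines y = a_i + i · x (there are 4 lines, with slopes 0, 1, ..., 3). Only the lines that attain the minimum somewhere contribute to roots; other lines are dominated. Here the surviving (envelope) indices are i = 3, i = 2, i = 1, i = 0.
Intersections between consecutive envelope lines give the roots: for adjacent envelope indices i < j the intersection is x = (a_i − a_j) / (j − i). Reading off the sorted break points: {-5, -1, 7}.
Verification: at each break x_0, at least two indices attain the minimum of min_i(a_i + i · x_0).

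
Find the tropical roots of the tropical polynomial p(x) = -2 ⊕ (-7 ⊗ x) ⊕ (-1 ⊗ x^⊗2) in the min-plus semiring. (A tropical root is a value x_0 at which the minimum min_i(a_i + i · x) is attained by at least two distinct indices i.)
Roots: {-6, 5}

Each tropical root is a break point of the lower envelope of the lines y = a_i + i · x (there are 3 lines, with slopes 0, 1, ..., 2). Only the lines that attain the minimum somewhere contribute to roots; other lines are dominated. Here the surviving (envelope) indices are i = 2, i = 1, i = 0.
Intersections between consecutive envelope lines give the roots: for adjacent envelope indices i < j the intersection is x = (a_i − a_j) / (j − i). Reading off the sorted break points: {-6, 5}.
Verification: at each break x_0, at least two indices attain the minimum of min_i(a_i + i · x_0).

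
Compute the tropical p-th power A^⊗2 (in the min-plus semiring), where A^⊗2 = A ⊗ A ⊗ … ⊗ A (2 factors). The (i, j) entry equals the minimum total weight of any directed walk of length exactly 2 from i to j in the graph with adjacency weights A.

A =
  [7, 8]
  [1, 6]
A^⊗2 =
  [9, 14]
  [7, 9]

Each entry (A^⊗2)_ij equals the minimum over all length-2 walks i = v_0 → v_1 → … → v_2 = j of Σ_t A[v_t][v_{t+1}]. For example, for (i, j) = (0, 1) we minimise over 2 possible intermediate vertex sequences; the minimum is 14, attained along the walk 0 → 1 → 1.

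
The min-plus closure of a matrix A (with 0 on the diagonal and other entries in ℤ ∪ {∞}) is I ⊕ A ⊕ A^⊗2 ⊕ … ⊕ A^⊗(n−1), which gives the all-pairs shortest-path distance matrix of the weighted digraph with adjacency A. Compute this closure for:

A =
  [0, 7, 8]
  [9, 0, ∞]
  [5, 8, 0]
Closure =
  [0, 7, 8]
  [9, 0, 17]
  [5, 8, 0]

This is the Floyd-Warshall all-pairs shortest-path computation. For each intermediate vertex k = 0, 1, …, 2, update dist[i][j] ← min(dist[i][j], dist[i][k] + dist[k][j]). The final matrix gives, for each (i, j), the minimum total weight of any directed path from i to j (possibly empty when i = j).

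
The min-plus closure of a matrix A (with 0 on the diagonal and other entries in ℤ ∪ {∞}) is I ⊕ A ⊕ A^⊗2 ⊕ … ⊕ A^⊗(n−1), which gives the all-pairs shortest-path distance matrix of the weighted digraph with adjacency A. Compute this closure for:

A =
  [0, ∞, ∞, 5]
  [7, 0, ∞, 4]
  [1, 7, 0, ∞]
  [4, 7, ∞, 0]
Closure =
  [0, 12, ∞, 5]
  [7, 0, ∞, 4]
  [1, 7, 0, 6]
  [4, 7, ∞, 0]

This is the Floyd-Warshall all-pairs shortest-path computation. For each intermediate vertex k = 0, 1, …, 3, update dist[i][j] ← min(dist[i][j], dist[i][k] + dist[k][j]). The final matrix gives, for each (i, j), the minimum total weight of any directed path from i to j (possibly empty when i = j).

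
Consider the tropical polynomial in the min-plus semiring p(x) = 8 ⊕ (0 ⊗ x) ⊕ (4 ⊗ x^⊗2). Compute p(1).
p(1) = 1

A tropical monomial a ⊗ x^⊗i evaluates to a + i · x. Evaluating each term at x = 1:
  Term 0 contributes 8 + 0 · 1 = 8
  Term 1 contributes 0 + 1 · 1 = 1
  Term 2 contributes 4 + 2 · 1 = 6
p(1) = ⊕ of these = min[8, 1, 6] = 1.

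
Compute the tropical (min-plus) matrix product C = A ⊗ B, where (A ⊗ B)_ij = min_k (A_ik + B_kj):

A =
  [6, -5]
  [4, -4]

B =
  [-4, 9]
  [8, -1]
A ⊗ B =
  [2, -6]
  [0, -5]

Apply the min-plus product entry-by-entry:
  C[0][0] = min over k of (A[0][0] + B[0][0] = 6 + -4 = 2, A[0][1] + B[1][0] = -5 + 8 = 3) = 2 (attained at k = 0)
  C[0][1] = min over k of (A[0][0] + B[0][1] = 6 + 9 = 15, A[0][1] + B[1][1] = -5 + -1 = -6) = -6 (attained at k = 1)
  C[1][0] = min over k of (A[1][0] + B[0][0] = 4 + -4 = 0, A[1][1] + B[1][0] = -4 + 8 = 4) = 0 (attained at k = 0)
  C[1][1] = min over k of (A[1][0] + B[0][1] = 4 + 9 = 13, A[1][1] + B[1][1] = -4 + -1 = -5) = -5 (attained at k = 1)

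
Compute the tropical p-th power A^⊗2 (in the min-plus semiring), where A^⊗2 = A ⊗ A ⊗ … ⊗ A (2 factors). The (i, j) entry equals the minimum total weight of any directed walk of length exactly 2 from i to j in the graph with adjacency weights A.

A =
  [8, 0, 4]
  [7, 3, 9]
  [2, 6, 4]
A^⊗2 =
  [6, 3, 8]
  [10, 6, 11]
  [6, 2, 6]

Each entry (A^⊗2)_ij equals the minimum over all length-2 walks i = v_0 → v_1 → … → v_2 = j of Σ_t A[v_t][v_{t+1}]. For example, for (i, j) = (0, 2) we minimise over 3 possible intermediate vertex sequences; the minimum is 8, attained along the walk 0 → 2 → 2.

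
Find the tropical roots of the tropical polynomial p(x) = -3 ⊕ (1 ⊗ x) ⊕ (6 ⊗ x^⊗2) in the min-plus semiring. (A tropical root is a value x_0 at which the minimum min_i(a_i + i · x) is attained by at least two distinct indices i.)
Roots: {-5, -4}

Each tropical root is a break point of the lower envelope of the lines y = a_i + i · x (there are 3 lines, with slopes 0, 1, ..., 2). Only the lines that attain the minimum somewhere contribute to roots; other lines are dominated. Here the surviving (envelope) indices are i = 2, i = 1, i = 0.
Intersections between consecutive envelope lines give the roots: for adjacent envelope indices i < j the intersection is x = (a_i − a_j) / (j − i). Reading off the sorted break points: {-5, -4}.
Verification: at each break x_0, at least two indices attain the minimum of min_i(a_i + i · x_0).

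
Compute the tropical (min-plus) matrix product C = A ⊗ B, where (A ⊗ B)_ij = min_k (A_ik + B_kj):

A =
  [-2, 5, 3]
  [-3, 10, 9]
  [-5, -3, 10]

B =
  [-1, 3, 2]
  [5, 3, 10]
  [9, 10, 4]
A ⊗ B =
  [-3, 1, 0]
  [-4, 0, -1]
  [-6, -2, -3]

Apply the min-plus product entry-by-entry:
  C[0][0] = min over k of (A[0][0] + B[0][0] = -2 + -1 = -3, A[0][1] + B[1][0] = 5 + 5 = 10, A[0][2] + B[2][0] = 3 + 9 = 12) = -3 (attained at k = 0)
  C[0][1] = min over k of (A[0][0] + B[0][1] = -2 + 3 = 1, A[0][1] + B[1][1] = 5 + 3 = 8, A[0][2] + B[2][1] = 3 + 10 = 13) = 1 (attained at k = 0)
  C[0][2] = min over k of (A[0][0] + B[0][2] = -2 + 2 = 0, A[0][1] + B[1][2] = 5 + 10 = 15, A[0][2] + B[2][2] = 3 + 4 = 7) = 0 (attained at k = 0)
  C[1][0] = min over k of (A[1][0] + B[0][0] = -3 + -1 = -4, A[1][1] + B[1][0] = 10 + 5 = 15, A[1][2] + B[2][0] = 9 + 9 = 18) = -4 (attained at k = 0)
  C[1][1] = min over k of (A[1][0] + B[0][1] = -3 + 3 = 0, A[1][1] + B[1][1] = 10 + 3 = 13, A[1][2] + B[2][1] = 9 + 10 = 19) = 0 (attained at k = 0)
  C[1][2] = min over k of (A[1][0] + B[0][2] = -3 + 2 = -1, A[1][1] + B[1][2] = 10 + 10 = 20, A[1][2] + B[2][2] = 9 + 4 = 13) = -1 (attained at k = 0)
  C[2][0] = min over k of (A[2][0] + B[0][0] = -5 + -1 = -6, A[2][1] + B[1][0] = -3 + 5 = 2, A[2][2] + B[2][0] = 10 + 9 = 19) = -6 (attained at k = 0)
  C[2][1] = min over k of (A[2][0] + B[0][1] = -5 + 3 = -2, A[2][1] + B[1][1] = -3 + 3 = 0, A[2][2] + B[2][1] = 10 + 10 = 20) = -2 (attained at k = 0)
  C[2][2] = min over k of (A[2][0] + B[0][2] = -5 + 2 = -3, A[2][1] + B[1][2] = -3 + 10 = 7, A[2][2] + B[2][2] = 10 + 4 = 14) = -3 (attained at k = 0)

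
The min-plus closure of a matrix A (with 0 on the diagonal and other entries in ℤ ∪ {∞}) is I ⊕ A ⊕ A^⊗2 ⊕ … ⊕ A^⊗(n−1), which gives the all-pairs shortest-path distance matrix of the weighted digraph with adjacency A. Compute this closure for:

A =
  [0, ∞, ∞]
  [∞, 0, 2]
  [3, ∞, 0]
Closure =
  [0, ∞, ∞]
  [5, 0, 2]
  [3, ∞, 0]

This is the Floyd-Warshall all-pairs shortest-path computation. For each intermediate vertex k = 0, 1, …, 2, update dist[i][j] ← min(dist[i][j], dist[i][k] + dist[k][j]). The final matrix gives, for each (i, j), the minimum total weight of any directed path from i to j (possibly empty when i = j).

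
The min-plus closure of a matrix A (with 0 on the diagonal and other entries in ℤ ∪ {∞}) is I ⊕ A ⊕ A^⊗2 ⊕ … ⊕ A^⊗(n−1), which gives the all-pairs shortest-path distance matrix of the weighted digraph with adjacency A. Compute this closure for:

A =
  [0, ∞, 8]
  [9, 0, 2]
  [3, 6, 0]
Closure =
  [0, 14, 8]
  [5, 0, 2]
  [3, 6, 0]

This is the Floyd-Warshall all-pairs shortest-path computation. For each intermediate vertex k = 0, 1, …, 2, update dist[i][j] ← min(dist[i][j], dist[i][k] + dist[k][j]). The final matrix gives, for each (i, j), the minimum total weight of any directed path from i to j (possibly empty when i = j).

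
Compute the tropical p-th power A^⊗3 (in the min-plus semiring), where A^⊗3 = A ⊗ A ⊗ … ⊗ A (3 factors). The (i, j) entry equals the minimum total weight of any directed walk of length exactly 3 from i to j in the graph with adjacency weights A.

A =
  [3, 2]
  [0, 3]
A^⊗3 =
  [5, 4]
  [2, 5]

Each entry (A^⊗3)_ij equals the minimum over all length-3 walks i = v_0 → v_1 → … → v_3 = j of Σ_t A[v_t][v_{t+1}]. For example, for (i, j) = (0, 1) we minimise over 4 possible intermediate vertex sequences; the minimum is 4, attained along the walk 0 → 1 → 0 → 1.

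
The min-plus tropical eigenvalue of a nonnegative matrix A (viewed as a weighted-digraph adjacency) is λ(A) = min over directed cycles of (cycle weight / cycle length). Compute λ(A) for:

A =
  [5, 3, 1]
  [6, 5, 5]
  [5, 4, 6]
λ(A) = 3

Enumerate directed cycles and compute their means (weight / length). Sample:
  cycle 0 → 0: weight = 5, length = 1, mean = 5/1 ≈ 5.000
  cycle 1 → 1: weight = 5, length = 1, mean = 5/1 ≈ 5.000
  cycle 2 → 2: weight = 6, length = 1, mean = 6/1 ≈ 6.000
  cycle 0 → 1 → 0: weight = 9, length = 2, mean = 9/2 ≈ 4.500
  cycle 0 → 2 → 0: weight = 6, length = 2, mean = 6/2 ≈ 3.000
  cycle 1 → 0 → 1: weight = 9, length = 2, mean = 9/2 ≈ 4.500
Minimum mean = 3.000, attained e.g. along the cycle 0 → 2 → 0 with weight 6 and length 2. So λ(A) = 6/2 = 3.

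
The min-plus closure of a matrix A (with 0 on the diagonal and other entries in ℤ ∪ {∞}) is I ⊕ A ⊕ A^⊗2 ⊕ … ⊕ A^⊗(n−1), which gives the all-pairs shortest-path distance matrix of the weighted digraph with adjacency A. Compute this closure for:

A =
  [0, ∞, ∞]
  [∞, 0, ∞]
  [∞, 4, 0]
Closure =
  [0, ∞, ∞]
  [∞, 0, ∞]
  [∞, 4, 0]

This is the Floyd-Warshall all-pairs shortest-path computation. For each intermediate vertex k = 0, 1, …, 2, update dist[i][j] ← min(dist[i][j], dist[i][k] + dist[k][j]). The final matrix gives, for each (i, j), the minimum total weight of any directed path from i to j (possibly empty when i = j).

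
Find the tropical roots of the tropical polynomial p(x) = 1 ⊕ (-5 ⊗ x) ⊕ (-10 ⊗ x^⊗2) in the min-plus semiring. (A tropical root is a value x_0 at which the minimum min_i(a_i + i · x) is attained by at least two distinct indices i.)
Roots: {5, 6}

Each tropical root is a break point of the lower envelope of the lines y = a_i + i · x (there are 3 lines, with slopes 0, 1, ..., 2). Only the lines that attain the minimum somewhere contribute to roots; other lines are dominated. Here the surviving (envelope) indices are i = 2, i = 1, i = 0.
Intersections between consecutive envelope lines give the roots: for adjacent envelope indices i < j the intersection is x = (a_i − a_j) / (j − i). Reading off the sorted break points: {5, 6}.
Verification: at each break x_0, at least two indices attain the minimum of min_i(a_i + i · x_0).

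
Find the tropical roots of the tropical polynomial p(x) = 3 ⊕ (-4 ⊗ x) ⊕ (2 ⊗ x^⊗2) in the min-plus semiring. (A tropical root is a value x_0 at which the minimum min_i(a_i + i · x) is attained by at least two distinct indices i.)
Roots: {-6, 7}

Each tropical root is a break point of the lower envelope of the lines y = a_i + i · x (there are 3 lines, with slopes 0, 1, ..., 2). Only the lines that attain the minimum somewhere contribute to roots; other lines are dominated. Here the surviving (envelope) indices are i = 2, i = 1, i = 0.
Intersections between consecutive envelope lines give the roots: for adjacent envelope indices i < j the intersection is x = (a_i − a_j) / (j − i). Reading off the sorted break points: {-6, 7}.
Verification: at each break x_0, at least two indices attain the minimum of min_i(a_i + i · x_0).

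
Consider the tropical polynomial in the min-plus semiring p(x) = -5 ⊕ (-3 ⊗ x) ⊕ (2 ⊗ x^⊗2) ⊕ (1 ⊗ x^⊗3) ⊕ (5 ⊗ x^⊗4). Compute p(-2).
p(-2) = -5

A tropical monomial a ⊗ x^⊗i evaluates to a + i · x. Evaluating each term at x = -2:
  Term 0 contributes -5 + 0 · -2 = -5
  Term 1 contributes -3 + 1 · -2 = -5
  Term 2 contributes 2 + 2 · -2 = -2
  Term 3 contributes 1 + 3 · -2 = -5
  Term 4 contributes 5 + 4 · -2 = -3
p(-2) = ⊕ of these = min[-5, -5, -2, -5, -3] = -5.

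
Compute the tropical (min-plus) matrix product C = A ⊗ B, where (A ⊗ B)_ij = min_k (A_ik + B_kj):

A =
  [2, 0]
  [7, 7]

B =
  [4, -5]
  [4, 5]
A ⊗ B =
  [4, -3]
  [11, 2]

Apply the min-plus product entry-by-entry:
  C[0][0] = min over k of (A[0][0] + B[0][0] = 2 + 4 = 6, A[0][1] + B[1][0] = 0 + 4 = 4) = 4 (attained at k = 1)
  C[0][1] = min over k of (A[0][0] + B[0][1] = 2 + -5 = -3, A[0][1] + B[1][1] = 0 + 5 = 5) = -3 (attained at k = 0)
  C[1][0] = min over k of (A[1][0] + B[0][0] = 7 + 4 = 11, A[1][1] + B[1][0] = 7 + 4 = 11) = 11 (attained at k = 0)
  C[1][1] = min over k of (A[1][0] + B[0][1] = 7 + -5 = 2, A[1][1] + B[1][1] = 7 + 5 = 12) = 2 (attained at k = 0)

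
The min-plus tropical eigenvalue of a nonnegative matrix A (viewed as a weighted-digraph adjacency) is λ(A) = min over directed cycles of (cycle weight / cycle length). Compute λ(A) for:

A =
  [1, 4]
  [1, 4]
λ(A) = 1

Enumerate directed cycles and compute their means (weight / length). Sample:
  cycle 0 → 0: weight = 1, length = 1, mean = 1/1 ≈ 1.000
  cycle 1 → 1: weight = 4, length = 1, mean = 4/1 ≈ 4.000
  cycle 0 → 1 → 0: weight = 5, length = 2, mean = 5/2 ≈ 2.500
  cycle 1 → 0 → 1: weight = 5, length = 2, mean = 5/2 ≈ 2.500
Minimum mean = 1.000, attained e.g. along the cycle 0 → 0 with weight 1 and length 1. So λ(A) = 1/1 = 1.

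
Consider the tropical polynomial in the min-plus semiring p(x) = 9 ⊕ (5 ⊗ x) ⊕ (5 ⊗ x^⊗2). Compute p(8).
p(8) = 9

A tropical monomial a ⊗ x^⊗i evaluates to a + i · x. Evaluating each term at x = 8:
  Term 0 contributes 9 + 0 · 8 = 9
  Term 1 contributes 5 + 1 · 8 = 13
  Term 2 contributes 5 + 2 · 8 = 21
p(8) = ⊕ of these = min[9, 13, 21] = 9.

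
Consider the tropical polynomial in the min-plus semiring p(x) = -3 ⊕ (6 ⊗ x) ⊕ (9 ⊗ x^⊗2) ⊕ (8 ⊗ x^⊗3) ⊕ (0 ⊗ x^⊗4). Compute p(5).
p(5) = -3

A tropical monomial a ⊗ x^⊗i evaluates to a + i · x. Evaluating each term at x = 5:
  Term 0 contributes -3 + 0 · 5 = -3
  Term 1 contributes 6 + 1 · 5 = 11
  Term 2 contributes 9 + 2 · 5 = 19
  Term 3 contributes 8 + 3 · 5 = 23
  Term 4 contributes 0 + 4 · 5 = 20
p(5) = ⊕ of these = min[-3, 11, 19, 23, 20] = -3.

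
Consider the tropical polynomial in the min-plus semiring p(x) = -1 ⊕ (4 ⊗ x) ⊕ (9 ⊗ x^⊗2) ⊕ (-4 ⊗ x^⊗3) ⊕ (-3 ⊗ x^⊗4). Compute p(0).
p(0) = -4

A tropical monomial a ⊗ x^⊗i evaluates to a + i · x. Evaluating each term at x = 0:
  Term 0 contributes -1 + 0 · 0 = -1
  Term 1 contributes 4 + 1 · 0 = 4
  Term 2 contributes 9 + 2 · 0 = 9
  Term 3 contributes -4 + 3 · 0 = -4
  Term 4 contributes -3 + 4 · 0 = -3
p(0) = ⊕ of these = min[-1, 4, 9, -4, -3] = -4.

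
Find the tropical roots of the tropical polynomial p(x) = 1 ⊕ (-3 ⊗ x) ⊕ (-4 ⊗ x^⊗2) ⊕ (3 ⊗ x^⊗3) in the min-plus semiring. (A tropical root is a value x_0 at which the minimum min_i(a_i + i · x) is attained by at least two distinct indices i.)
Roots: {-7, 1, 4}

Each tropical root is a break point of the lower envelope of the lines y = a_i + i · x (there are 4 lines, with slopes 0, 1, ..., 3). Only the lines that attain the minimum somewhere contribute to roots; other lines are dominated. Here the surviving (envelope) indices are i = 3, i = 2, i = 1, i = 0.
Intersections between consecutive envelope lines give the roots: for adjacent envelope indices i < j the intersection is x = (a_i − a_j) / (j − i). Reading off the sorted break points: {-7, 1, 4}.
Verification: at each break x_0, at least two indices attain the minimum of min_i(a_i + i · x_0).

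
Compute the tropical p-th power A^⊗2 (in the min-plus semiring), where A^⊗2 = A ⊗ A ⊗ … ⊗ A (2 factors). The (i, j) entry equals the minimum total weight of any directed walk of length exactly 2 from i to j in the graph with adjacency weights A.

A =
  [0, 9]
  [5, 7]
A^⊗2 =
  [0, 9]
  [5, 14]

Each entry (A^⊗2)_ij equals the minimum over all length-2 walks i = v_0 → v_1 → … → v_2 = j of Σ_t A[v_t][v_{t+1}]. For example, for (i, j) = (0, 1) we minimise over 2 possible intermediate vertex sequences; the minimum is 9, attained along the walk 0 → 0 → 1.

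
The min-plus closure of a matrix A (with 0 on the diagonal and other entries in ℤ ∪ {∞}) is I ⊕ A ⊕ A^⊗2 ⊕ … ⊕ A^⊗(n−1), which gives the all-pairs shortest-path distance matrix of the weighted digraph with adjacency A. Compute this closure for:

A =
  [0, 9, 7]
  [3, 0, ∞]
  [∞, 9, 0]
Closure =
  [0, 9, 7]
  [3, 0, 10]
  [12, 9, 0]

This is the Floyd-Warshall all-pairs shortest-path computation. For each intermediate vertex k = 0, 1, …, 2, update dist[i][j] ← min(dist[i][j], dist[i][k] + dist[k][j]). The final matrix gives, for each (i, j), the minimum total weight of any directed path from i to j (possibly empty when i = j).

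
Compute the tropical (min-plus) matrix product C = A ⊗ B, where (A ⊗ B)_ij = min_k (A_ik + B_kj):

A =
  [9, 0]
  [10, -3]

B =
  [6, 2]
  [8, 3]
A ⊗ B =
  [8, 3]
  [5, 0]

Apply the min-plus product entry-by-entry:
  C[0][0] = min over k of (A[0][0] + B[0][0] = 9 + 6 = 15, A[0][1] + B[1][0] = 0 + 8 = 8) = 8 (attained at k = 1)
  C[0][1] = min over k of (A[0][0] + B[0][1] = 9 + 2 = 11, A[0][1] + B[1][1] = 0 + 3 = 3) = 3 (attained at k = 1)
  C[1][0] = min over k of (A[1][0] + B[0][0] = 10 + 6 = 16, A[1][1] + B[1][0] = -3 + 8 = 5) = 5 (attained at k = 1)
  C[1][1] = min over k of (A[1][0] + B[0][1] = 10 + 2 = 12, A[1][1] + B[1][1] = -3 + 3 = 0) = 0 (attained at k = 1)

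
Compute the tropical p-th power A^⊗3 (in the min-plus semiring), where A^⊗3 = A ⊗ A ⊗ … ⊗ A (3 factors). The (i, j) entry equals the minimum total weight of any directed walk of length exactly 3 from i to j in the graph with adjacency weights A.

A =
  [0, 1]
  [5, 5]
A^⊗3 =
  [0, 1]
  [5, 6]

Each entry (A^⊗3)_ij equals the minimum over all length-3 walks i = v_0 → v_1 → … → v_3 = j of Σ_t A[v_t][v_{t+1}]. For example, for (i, j) = (0, 1) we minimise over 4 possible intermediate vertex sequences; the minimum is 1, attained along the walk 0 → 0 → 0 → 1.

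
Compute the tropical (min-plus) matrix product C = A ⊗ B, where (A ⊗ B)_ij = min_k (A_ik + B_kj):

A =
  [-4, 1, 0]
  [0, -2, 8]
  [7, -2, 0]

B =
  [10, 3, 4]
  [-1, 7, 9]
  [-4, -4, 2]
A ⊗ B =
  [-4, -4, 0]
  [-3, 3, 4]
  [-4, -4, 2]

Apply the min-plus product entry-by-entry:
  C[0][0] = min over k of (A[0][0] + B[0][0] = -4 + 10 = 6, A[0][1] + B[1][0] = 1 + -1 = 0, A[0][2] + B[2][0] = 0 + -4 = -4) = -4 (attained at k = 2)
  C[0][1] = min over k of (A[0][0] + B[0][1] = -4 + 3 = -1, A[0][1] + B[1][1] = 1 + 7 = 8, A[0][2] + B[2][1] = 0 + -4 = -4) = -4 (attained at k = 2)
  C[0][2] = min over k of (A[0][0] + B[0][2] = -4 + 4 = 0, A[0][1] + B[1][2] = 1 + 9 = 10, A[0][2] + B[2][2] = 0 + 2 = 2) = 0 (attained at k = 0)
  C[1][0] = min over k of (A[1][0] + B[0][0] = 0 + 10 = 10, A[1][1] + B[1][0] = -2 + -1 = -3, A[1][2] + B[2][0] = 8 + -4 = 4) = -3 (attained at k = 1)
  C[1][1] = min over k of (A[1][0] + B[0][1] = 0 + 3 = 3, A[1][1] + B[1][1] = -2 + 7 = 5, A[1][2] + B[2][1] = 8 + -4 = 4) = 3 (attained at k = 0)
  C[1][2] = min over k of (A[1][0] + B[0][2] = 0 + 4 = 4, A[1][1] + B[1][2] = -2 + 9 = 7, A[1][2] + B[2][2] = 8 + 2 = 10) = 4 (attained at k = 0)
  C[2][0] = min over k of (A[2][0] + B[0][0] = 7 + 10 = 17, A[2][1] + B[1][0] = -2 + -1 = -3, A[2][2] + B[2][0] = 0 + -4 = -4) = -4 (attained at k = 2)
  C[2][1] = min over k of (A[2][0] + B[0][1] = 7 + 3 = 10, A[2][1] + B[1][1] = -2 + 7 = 5, A[2][2] + B[2][1] = 0 + -4 = -4) = -4 (attained at k = 2)
  C[2][2] = min over k of (A[2][0] + B[0][2] = 7 + 4 = 11, A[2][1] + B[1][2] = -2 + 9 = 7, A[2][2] + B[2][2] = 0 + 2 = 2) = 2 (attained at k = 2)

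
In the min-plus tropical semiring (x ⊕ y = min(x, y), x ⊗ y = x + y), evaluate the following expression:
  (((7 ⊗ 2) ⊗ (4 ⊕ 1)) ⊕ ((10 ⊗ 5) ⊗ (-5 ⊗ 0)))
(((7 ⊗ 2) ⊗ (4 ⊕ 1)) ⊕ ((10 ⊗ 5) ⊗ (-5 ⊗ 0))) = 10

Expand innermost to outermost. Recall ⊕ takes the minimum of its arguments and ⊗ takes their sum. Working out the expression (((7 ⊗ 2) ⊗ (4 ⊕ 1)) ⊕ ((10 ⊗ 5) ⊗ (-5 ⊗ 0))) gives 10.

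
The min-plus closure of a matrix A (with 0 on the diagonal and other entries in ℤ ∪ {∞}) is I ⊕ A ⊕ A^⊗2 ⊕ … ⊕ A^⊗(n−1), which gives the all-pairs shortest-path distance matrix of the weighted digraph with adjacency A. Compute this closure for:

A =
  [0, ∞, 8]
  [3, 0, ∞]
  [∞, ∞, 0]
Closure =
  [0, ∞, 8]
  [3, 0, 11]
  [∞, ∞, 0]

This is the Floyd-Warshall all-pairs shortest-path computation. For each intermediate vertex k = 0, 1, …, 2, update dist[i][j] ← min(dist[i][j], dist[i][k] + dist[k][j]). The final matrix gives, for each (i, j), the minimum total weight of any directed path from i to j (possibly empty when i = j).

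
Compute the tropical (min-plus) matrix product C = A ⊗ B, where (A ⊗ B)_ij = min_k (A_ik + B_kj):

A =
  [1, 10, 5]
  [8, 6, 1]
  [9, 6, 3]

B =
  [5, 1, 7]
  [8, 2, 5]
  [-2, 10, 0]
A ⊗ B =
  [3, 2, 5]
  [-1, 8, 1]
  [1, 8, 3]

Apply the min-plus product entry-by-entry:
  C[0][0] = min over k of (A[0][0] + B[0][0] = 1 + 5 = 6, A[0][1] + B[1][0] = 10 + 8 = 18, A[0][2] + B[2][0] = 5 + -2 = 3) = 3 (attained at k = 2)
  C[0][1] = min over k of (A[0][0] + B[0][1] = 1 + 1 = 2, A[0][1] + B[1][1] = 10 + 2 = 12, A[0][2] + B[2][1] = 5 + 10 = 15) = 2 (attained at k = 0)
  C[0][2] = min over k of (A[0][0] + B[0][2] = 1 + 7 = 8, A[0][1] + B[1][2] = 10 + 5 = 15, A[0][2] + B[2][2] = 5 + 0 = 5) = 5 (attained at k = 2)
  C[1][0] = min over k of (A[1][0] + B[0][0] = 8 + 5 = 13, A[1][1] + B[1][0] = 6 + 8 = 14, A[1][2] + B[2][0] = 1 + -2 = -1) = -1 (attained at k = 2)
  C[1][1] = min over k of (A[1][0] + B[0][1] = 8 + 1 = 9, A[1][1] + B[1][1] = 6 + 2 = 8, A[1][2] + B[2][1] = 1 + 10 = 11) = 8 (attained at k = 1)
  C[1][2] = min over k of (A[1][0] + B[0][2] = 8 + 7 = 15, A[1][1] + B[1][2] = 6 + 5 = 11, A[1][2] + B[2][2] = 1 + 0 = 1) = 1 (attained at k = 2)
  C[2][0] = min over k of (A[2][0] + B[0][0] = 9 + 5 = 14, A[2][1] + B[1][0] = 6 + 8 = 14, A[2][2] + B[2][0] = 3 + -2 = 1) = 1 (attained at k = 2)
  C[2][1] = min over k of (A[2][0] + B[0][1] = 9 + 1 = 10, A[2][1] + B[1][1] = 6 + 2 = 8, A[2][2] + B[2][1] = 3 + 10 = 13) = 8 (attained at k = 1)
  C[2][2] = min over k of (A[2][0] + B[0][2] = 9 + 7 = 16, A[2][1] + B[1][2] = 6 + 5 = 11, A[2][2] + B[2][2] = 3 + 0 = 3) = 3 (attained at k = 2)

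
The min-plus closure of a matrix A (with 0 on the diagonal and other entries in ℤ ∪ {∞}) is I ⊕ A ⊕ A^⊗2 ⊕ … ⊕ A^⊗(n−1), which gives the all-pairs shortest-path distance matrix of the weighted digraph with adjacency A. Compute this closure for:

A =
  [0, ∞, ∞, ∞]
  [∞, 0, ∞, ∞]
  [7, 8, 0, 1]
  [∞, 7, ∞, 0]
Closure =
  [0, ∞, ∞, ∞]
  [∞, 0, ∞, ∞]
  [7, 8, 0, 1]
  [∞, 7, ∞, 0]

This is the Floyd-Warshall all-pairs shortest-path computation. For each intermediate vertex k = 0, 1, …, 3, update dist[i][j] ← min(dist[i][j], dist[i][k] + dist[k][j]). The final matrix gives, for each (i, j), the minimum total weight of any directed path from i to j (possibly empty when i = j).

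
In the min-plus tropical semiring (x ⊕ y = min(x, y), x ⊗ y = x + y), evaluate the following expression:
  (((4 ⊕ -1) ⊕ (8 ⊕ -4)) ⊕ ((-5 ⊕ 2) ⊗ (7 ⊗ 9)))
(((4 ⊕ -1) ⊕ (8 ⊕ -4)) ⊕ ((-5 ⊕ 2) ⊗ (7 ⊗ 9))) = -4

Expand innermost to outermost. Recall ⊕ takes the minimum of its arguments and ⊗ takes their sum. Working out the expression (((4 ⊕ -1) ⊕ (8 ⊕ -4)) ⊕ ((-5 ⊕ 2) ⊗ (7 ⊗ 9))) gives -4.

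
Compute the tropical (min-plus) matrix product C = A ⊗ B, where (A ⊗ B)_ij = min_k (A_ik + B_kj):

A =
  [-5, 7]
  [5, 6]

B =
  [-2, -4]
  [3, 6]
A ⊗ B =
  [-7, -9]
  [3, 1]

Apply the min-plus product entry-by-entry:
  C[0][0] = min over k of (A[0][0] + B[0][0] = -5 + -2 = -7, A[0][1] + B[1][0] = 7 + 3 = 10) = -7 (attained at k = 0)
  C[0][1] = min over k of (A[0][0] + B[0][1] = -5 + -4 = -9, A[0][1] + B[1][1] = 7 + 6 = 13) = -9 (attained at k = 0)
  C[1][0] = min over k of (A[1][0] + B[0][0] = 5 + -2 = 3, A[1][1] + B[1][0] = 6 + 3 = 9) = 3 (attained at k = 0)
  C[1][1] = min over k of (A[1][0] + B[0][1] = 5 + -4 = 1, A[1][1] + B[1][1] = 6 + 6 = 12) = 1 (attained at k = 0)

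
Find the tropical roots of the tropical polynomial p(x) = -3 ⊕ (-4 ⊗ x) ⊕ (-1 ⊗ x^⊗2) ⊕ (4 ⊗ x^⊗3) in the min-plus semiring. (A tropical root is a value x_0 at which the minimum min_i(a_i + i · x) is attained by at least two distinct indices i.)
Roots: {-5, -3, 1}

Each tropical root is a break point of the lower envelope of the lines y = a_i + i · x (there are 4 lines, with slopes 0, 1, ..., 3). Only the lines that attain the minimum somewhere contribute to roots; other lines are dominated. Here the surviving (envelope) indices are i = 3, i = 2, i = 1, i = 0.
Intersections between consecutive envelope lines give the roots: for adjacent envelope indices i < j the intersection is x = (a_i − a_j) / (j − i). Reading off the sorted break points: {-5, -3, 1}.
Verification: at each break x_0, at least two indices attain the minimum of min_i(a_i + i · x_0).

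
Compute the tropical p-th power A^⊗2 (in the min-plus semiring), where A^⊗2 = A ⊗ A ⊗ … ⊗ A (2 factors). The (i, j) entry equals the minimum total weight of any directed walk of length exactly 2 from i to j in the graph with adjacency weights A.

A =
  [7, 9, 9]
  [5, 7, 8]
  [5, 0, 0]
A^⊗2 =
  [14, 9, 9]
  [12, 8, 8]
  [5, 0, 0]

Each entry (A^⊗2)_ij equals the minimum over all length-2 walks i = v_0 → v_1 → … → v_2 = j of Σ_t A[v_t][v_{t+1}]. For example, for (i, j) = (0, 2) we minimise over 3 possible intermediate vertex sequences; the minimum is 9, attained along the walk 0 → 2 → 2.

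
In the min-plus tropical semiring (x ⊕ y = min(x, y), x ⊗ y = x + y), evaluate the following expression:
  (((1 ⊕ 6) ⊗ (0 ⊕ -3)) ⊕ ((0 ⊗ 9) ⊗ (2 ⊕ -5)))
(((1 ⊕ 6) ⊗ (0 ⊕ -3)) ⊕ ((0 ⊗ 9) ⊗ (2 ⊕ -5))) = -2

Expand innermost to outermost. Recall ⊕ takes the minimum of its arguments and ⊗ takes their sum. Working out the expression (((1 ⊕ 6) ⊗ (0 ⊕ -3)) ⊕ ((0 ⊗ 9) ⊗ (2 ⊕ -5))) gives -2.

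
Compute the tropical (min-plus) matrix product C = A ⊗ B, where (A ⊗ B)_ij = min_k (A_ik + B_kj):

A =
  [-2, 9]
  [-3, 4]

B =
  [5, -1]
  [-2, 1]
A ⊗ B =
  [3, -3]
  [2, -4]

Apply the min-plus product entry-by-entry:
  C[0][0] = min over k of (A[0][0] + B[0][0] = -2 + 5 = 3, A[0][1] + B[1][0] = 9 + -2 = 7) = 3 (attained at k = 0)
  C[0][1] = min over k of (A[0][0] + B[0][1] = -2 + -1 = -3, A[0][1] + B[1][1] = 9 + 1 = 10) = -3 (attained at k = 0)
  C[1][0] = min over k of (A[1][0] + B[0][0] = -3 + 5 = 2, A[1][1] + B[1][0] = 4 + -2 = 2) = 2 (attained at k = 0)
  C[1][1] = min over k of (A[1][0] + B[0][1] = -3 + -1 = -4, A[1][1] + B[1][1] = 4 + 1 = 5) = -4 (attained at k = 0)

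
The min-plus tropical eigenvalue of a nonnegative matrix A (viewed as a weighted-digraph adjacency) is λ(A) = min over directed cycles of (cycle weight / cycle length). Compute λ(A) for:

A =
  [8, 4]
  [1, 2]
λ(A) = 2

Enumerate directed cycles and compute their means (weight / length). Sample:
  cycle 0 → 0: weight = 8, length = 1, mean = 8/1 ≈ 8.000
  cycle 1 → 1: weight = 2, length = 1, mean = 2/1 ≈ 2.000
  cycle 0 → 1 → 0: weight = 5, length = 2, mean = 5/2 ≈ 2.500
  cycle 1 → 0 → 1: weight = 5, length = 2, mean = 5/2 ≈ 2.500
Minimum mean = 2.000, attained e.g. along the cycle 1 → 1 with weight 2 and length 1. So λ(A) = 2/1 = 2.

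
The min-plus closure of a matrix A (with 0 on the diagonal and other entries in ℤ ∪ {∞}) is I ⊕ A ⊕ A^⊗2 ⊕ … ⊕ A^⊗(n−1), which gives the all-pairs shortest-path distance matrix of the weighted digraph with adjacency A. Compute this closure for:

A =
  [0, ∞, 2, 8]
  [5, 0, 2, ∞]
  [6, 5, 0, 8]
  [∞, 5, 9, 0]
Closure =
  [0, 7, 2, 8]
  [5, 0, 2, 10]
  [6, 5, 0, 8]
  [10, 5, 7, 0]

This is the Floyd-Warshall all-pairs shortest-path computation. For each intermediate vertex k = 0, 1, …, 3, update dist[i][j] ← min(dist[i][j], dist[i][k] + dist[k][j]). The final matrix gives, for each (i, j), the minimum total weight of any directed path from i to j (possibly empty when i = j).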